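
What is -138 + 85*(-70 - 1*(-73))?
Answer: 117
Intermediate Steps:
-138 + 85*(-70 - 1*(-73)) = -138 + 85*(-70 + 73) = -138 + 85*3 = -138 + 255 = 117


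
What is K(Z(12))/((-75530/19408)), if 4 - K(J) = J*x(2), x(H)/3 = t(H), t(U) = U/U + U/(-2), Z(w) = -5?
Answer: -38816/37765 ≈ -1.0278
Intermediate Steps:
t(U) = 1 - U/2 (t(U) = 1 + U*(-½) = 1 - U/2)
x(H) = 3 - 3*H/2 (x(H) = 3*(1 - H/2) = 3 - 3*H/2)
K(J) = 4 (K(J) = 4 - J*(3 - 3/2*2) = 4 - J*(3 - 3) = 4 - J*0 = 4 - 1*0 = 4 + 0 = 4)
K(Z(12))/((-75530/19408)) = 4/((-75530/19408)) = 4/((-75530*1/19408)) = 4/(-37765/9704) = 4*(-9704/37765) = -38816/37765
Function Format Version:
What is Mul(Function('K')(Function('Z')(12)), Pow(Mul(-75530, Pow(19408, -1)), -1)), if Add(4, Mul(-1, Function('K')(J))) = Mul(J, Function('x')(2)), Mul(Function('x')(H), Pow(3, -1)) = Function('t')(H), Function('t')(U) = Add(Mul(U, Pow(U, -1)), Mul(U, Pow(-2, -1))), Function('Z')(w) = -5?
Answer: Rational(-38816, 37765) ≈ -1.0278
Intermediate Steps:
Function('t')(U) = Add(1, Mul(Rational(-1, 2), U)) (Function('t')(U) = Add(1, Mul(U, Rational(-1, 2))) = Add(1, Mul(Rational(-1, 2), U)))
Function('x')(H) = Add(3, Mul(Rational(-3, 2), H)) (Function('x')(H) = Mul(3, Add(1, Mul(Rational(-1, 2), H))) = Add(3, Mul(Rational(-3, 2), H)))
Function('K')(J) = 4 (Function('K')(J) = Add(4, Mul(-1, Mul(J, Add(3, Mul(Rational(-3, 2), 2))))) = Add(4, Mul(-1, Mul(J, Add(3, -3)))) = Add(4, Mul(-1, Mul(J, 0))) = Add(4, Mul(-1, 0)) = Add(4, 0) = 4)
Mul(Function('K')(Function('Z')(12)), Pow(Mul(-75530, Pow(19408, -1)), -1)) = Mul(4, Pow(Mul(-75530, Pow(19408, -1)), -1)) = Mul(4, Pow(Mul(-75530, Rational(1, 19408)), -1)) = Mul(4, Pow(Rational(-37765, 9704), -1)) = Mul(4, Rational(-9704, 37765)) = Rational(-38816, 37765)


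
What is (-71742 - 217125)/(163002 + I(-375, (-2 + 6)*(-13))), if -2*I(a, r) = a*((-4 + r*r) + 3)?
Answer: -192578/446543 ≈ -0.43126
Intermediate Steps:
I(a, r) = -a*(-1 + r²)/2 (I(a, r) = -a*((-4 + r*r) + 3)/2 = -a*((-4 + r²) + 3)/2 = -a*(-1 + r²)/2)
(-71742 - 217125)/(163002 + I(-375, (-2 + 6)*(-13))) = (-71742 - 217125)/(163002 + (½)*(-375)*(1 - ((-2 + 6)*(-13))²)) = -288867/(163002 + (½)*(-375)*(1 - (4*(-13))²)) = -288867/(163002 + (½)*(-375)*(1 - 1*(-52)²)) = -288867/(163002 + (½)*(-375)*(1 - 1*2704)) = -288867/(163002 + (½)*(-375)*(1 - 2704)) = -288867/(163002 + (½)*(-375)*(-2703)) = -288867/(163002 + 1013625/2) = -288867/1339629/2 = -288867*2/1339629 = -192578/446543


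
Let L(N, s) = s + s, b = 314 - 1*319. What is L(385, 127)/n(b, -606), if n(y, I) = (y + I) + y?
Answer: -127/308 ≈ -0.41234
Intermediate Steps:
b = -5 (b = 314 - 319 = -5)
n(y, I) = I + 2*y (n(y, I) = (I + y) + y = I + 2*y)
L(N, s) = 2*s
L(385, 127)/n(b, -606) = (2*127)/(-606 + 2*(-5)) = 254/(-606 - 10) = 254/(-616) = 254*(-1/616) = -127/308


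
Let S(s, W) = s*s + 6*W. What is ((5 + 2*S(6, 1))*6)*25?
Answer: 13350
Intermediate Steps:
S(s, W) = s**2 + 6*W
((5 + 2*S(6, 1))*6)*25 = ((5 + 2*(6**2 + 6*1))*6)*25 = ((5 + 2*(36 + 6))*6)*25 = ((5 + 2*42)*6)*25 = ((5 + 84)*6)*25 = (89*6)*25 = 534*25 = 13350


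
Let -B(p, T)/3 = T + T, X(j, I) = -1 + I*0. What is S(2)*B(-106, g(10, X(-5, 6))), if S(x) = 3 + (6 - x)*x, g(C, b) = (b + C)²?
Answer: -5346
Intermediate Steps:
X(j, I) = -1 (X(j, I) = -1 + 0 = -1)
g(C, b) = (C + b)²
B(p, T) = -6*T (B(p, T) = -3*(T + T) = -6*T)
S(x) = 3 + x*(6 - x)
S(2)*B(-106, g(10, X(-5, 6))) = (3 - 1*2² + 6*2)*(-6*(10 - 1)²) = (3 - 1*4 + 12)*(-6*9²) = (3 - 4 + 12)*(-6*81) = 11*(-486) = -5346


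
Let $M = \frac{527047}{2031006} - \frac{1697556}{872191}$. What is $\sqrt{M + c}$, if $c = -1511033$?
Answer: $\frac{i \sqrt{4741546878335467731122506027842}}{1771425154146} \approx 1229.2 i$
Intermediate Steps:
$M = - \frac{2988060771359}{1771425154146}$ ($M = 527047 \cdot \frac{1}{2031006} - \frac{1697556}{872191} = \frac{527047}{2031006} - \frac{1697556}{872191} = - \frac{2988060771359}{1771425154146} \approx -1.6868$)
$\sqrt{M + c} = \sqrt{- \frac{2988060771359}{1771425154146} - 1511033} = \sqrt{- \frac{2676684853005464177}{1771425154146}} = \frac{i \sqrt{4741546878335467731122506027842}}{1771425154146}$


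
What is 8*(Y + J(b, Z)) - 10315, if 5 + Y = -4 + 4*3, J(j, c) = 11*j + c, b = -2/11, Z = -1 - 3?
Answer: -10339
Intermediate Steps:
Z = -4
b = -2/11 (b = -2*1/11 = -2/11 ≈ -0.18182)
J(j, c) = c + 11*j
Y = 3 (Y = -5 + (-4 + 4*3) = -5 + (-4 + 12) = -5 + 8 = 3)
8*(Y + J(b, Z)) - 10315 = 8*(3 + (-4 + 11*(-2/11))) - 10315 = 8*(3 + (-4 - 2)) - 10315 = 8*(3 - 6) - 10315 = 8*(-3) - 10315 = -24 - 10315 = -10339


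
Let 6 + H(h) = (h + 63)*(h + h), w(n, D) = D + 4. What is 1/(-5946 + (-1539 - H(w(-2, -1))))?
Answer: -1/7875 ≈ -0.00012698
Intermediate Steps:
w(n, D) = 4 + D
H(h) = -6 + 2*h*(63 + h) (H(h) = -6 + (h + 63)*(h + h) = -6 + (63 + h)*(2*h) = -6 + 2*h*(63 + h))
1/(-5946 + (-1539 - H(w(-2, -1)))) = 1/(-5946 + (-1539 - (-6 + 2*(4 - 1)² + 126*(4 - 1)))) = 1/(-5946 + (-1539 - (-6 + 2*3² + 126*3))) = 1/(-5946 + (-1539 - (-6 + 2*9 + 378))) = 1/(-5946 + (-1539 - (-6 + 18 + 378))) = 1/(-5946 + (-1539 - 1*390)) = 1/(-5946 + (-1539 - 390)) = 1/(-5946 - 1929) = 1/(-7875) = -1/7875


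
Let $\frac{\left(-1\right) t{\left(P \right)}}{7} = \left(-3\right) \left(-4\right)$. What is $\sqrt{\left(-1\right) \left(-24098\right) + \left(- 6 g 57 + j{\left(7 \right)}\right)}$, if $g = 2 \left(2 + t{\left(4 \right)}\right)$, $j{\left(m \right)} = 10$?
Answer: $2 \sqrt{20049} \approx 283.19$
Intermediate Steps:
$t{\left(P \right)} = -84$ ($t{\left(P \right)} = - 7 \left(\left(-3\right) \left(-4\right)\right) = \left(-7\right) 12 = -84$)
$g = -164$ ($g = 2 \left(2 - 84\right) = 2 \left(-82\right) = -164$)
$\sqrt{\left(-1\right) \left(-24098\right) + \left(- 6 g 57 + j{\left(7 \right)}\right)} = \sqrt{\left(-1\right) \left(-24098\right) + \left(\left(-6\right) \left(-164\right) 57 + 10\right)} = \sqrt{24098 + \left(984 \cdot 57 + 10\right)} = \sqrt{24098 + \left(56088 + 10\right)} = \sqrt{24098 + 56098} = \sqrt{80196} = 2 \sqrt{20049}$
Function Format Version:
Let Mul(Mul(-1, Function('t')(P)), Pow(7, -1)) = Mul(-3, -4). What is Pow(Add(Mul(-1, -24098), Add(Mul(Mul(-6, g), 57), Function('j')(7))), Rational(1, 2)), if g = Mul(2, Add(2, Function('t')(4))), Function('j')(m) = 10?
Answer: Mul(2, Pow(20049, Rational(1, 2))) ≈ 283.19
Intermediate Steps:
Function('t')(P) = -84 (Function('t')(P) = Mul(-7, Mul(-3, -4)) = Mul(-7, 12) = -84)
g = -164 (g = Mul(2, Add(2, -84)) = Mul(2, -82) = -164)
Pow(Add(Mul(-1, -24098), Add(Mul(Mul(-6, g), 57), Function('j')(7))), Rational(1, 2)) = Pow(Add(Mul(-1, -24098), Add(Mul(Mul(-6, -164), 57), 10)), Rational(1, 2)) = Pow(Add(24098, Add(Mul(984, 57), 10)), Rational(1, 2)) = Pow(Add(24098, Add(56088, 10)), Rational(1, 2)) = Pow(Add(24098, 56098), Rational(1, 2)) = Pow(80196, Rational(1, 2)) = Mul(2, Pow(20049, Rational(1, 2)))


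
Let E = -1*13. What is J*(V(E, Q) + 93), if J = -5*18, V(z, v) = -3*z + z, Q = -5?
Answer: -10710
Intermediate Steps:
E = -13
V(z, v) = -2*z
J = -90
J*(V(E, Q) + 93) = -90*(-2*(-13) + 93) = -90*(26 + 93) = -90*119 = -10710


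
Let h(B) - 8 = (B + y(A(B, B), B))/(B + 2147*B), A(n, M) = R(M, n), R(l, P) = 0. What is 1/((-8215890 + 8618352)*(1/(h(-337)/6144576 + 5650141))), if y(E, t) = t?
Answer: 37286832123330577/2655957263724288 ≈ 14.039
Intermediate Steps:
A(n, M) = 0
h(B) = 8593/1074 (h(B) = 8 + (B + B)/(B + 2147*B) = 8 + (2*B)/((2148*B)) = 8 + (2*B)*(1/(2148*B)) = 8 + 1/1074 = 8593/1074)
1/((-8215890 + 8618352)*(1/(h(-337)/6144576 + 5650141))) = 1/((-8215890 + 8618352)*(1/((8593/1074)/6144576 + 5650141))) = 1/(402462*(1/((8593/1074)*(1/6144576) + 5650141))) = 1/(402462*(1/(8593/6599274624 + 5650141))) = 1/(402462*(1/(37286832123330577/6599274624))) = 1/(402462*(6599274624/37286832123330577)) = (1/402462)*(37286832123330577/6599274624) = 37286832123330577/2655957263724288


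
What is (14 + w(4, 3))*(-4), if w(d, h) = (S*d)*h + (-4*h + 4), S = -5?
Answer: 216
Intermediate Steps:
w(d, h) = 4 - 4*h - 5*d*h (w(d, h) = (-5*d)*h + (-4*h + 4) = -5*d*h + (4 - 4*h) = 4 - 4*h - 5*d*h)
(14 + w(4, 3))*(-4) = (14 + (4 - 4*3 - 5*4*3))*(-4) = (14 + (4 - 12 - 60))*(-4) = (14 - 68)*(-4) = -54*(-4) = 216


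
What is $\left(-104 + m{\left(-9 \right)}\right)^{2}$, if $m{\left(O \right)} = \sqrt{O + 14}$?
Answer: $\left(104 - \sqrt{5}\right)^{2} \approx 10356.0$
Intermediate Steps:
$m{\left(O \right)} = \sqrt{14 + O}$
$\left(-104 + m{\left(-9 \right)}\right)^{2} = \left(-104 + \sqrt{14 - 9}\right)^{2} = \left(-104 + \sqrt{5}\right)^{2}$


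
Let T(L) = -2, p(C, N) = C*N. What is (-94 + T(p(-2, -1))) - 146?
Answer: -242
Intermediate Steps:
(-94 + T(p(-2, -1))) - 146 = (-94 - 2) - 146 = -96 - 146 = -242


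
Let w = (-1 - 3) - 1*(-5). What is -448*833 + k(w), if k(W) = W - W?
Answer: -373184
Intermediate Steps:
w = 1 (w = -4 + 5 = 1)
k(W) = 0
-448*833 + k(w) = -448*833 + 0 = -373184 + 0 = -373184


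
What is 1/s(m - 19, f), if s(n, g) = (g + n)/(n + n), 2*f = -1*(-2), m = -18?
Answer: 37/18 ≈ 2.0556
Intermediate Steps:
f = 1 (f = (-1*(-2))/2 = (1/2)*2 = 1)
s(n, g) = (g + n)/(2*n) (s(n, g) = (g + n)/((2*n)) = (g + n)*(1/(2*n)) = (g + n)/(2*n))
1/s(m - 19, f) = 1/((1 + (-18 - 19))/(2*(-18 - 19))) = 1/((1/2)*(1 - 37)/(-37)) = 1/((1/2)*(-1/37)*(-36)) = 1/(18/37) = 37/18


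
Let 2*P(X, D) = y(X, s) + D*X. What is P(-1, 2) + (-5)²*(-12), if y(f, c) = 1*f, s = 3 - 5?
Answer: -603/2 ≈ -301.50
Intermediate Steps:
s = -2
y(f, c) = f
P(X, D) = X/2 + D*X/2 (P(X, D) = (X + D*X)/2 = X/2 + D*X/2)
P(-1, 2) + (-5)²*(-12) = (½)*(-1)*(1 + 2) + (-5)²*(-12) = (½)*(-1)*3 + 25*(-12) = -3/2 - 300 = -603/2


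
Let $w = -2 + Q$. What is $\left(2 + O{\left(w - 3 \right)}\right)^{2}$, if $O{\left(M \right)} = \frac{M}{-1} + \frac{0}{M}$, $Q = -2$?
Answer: $81$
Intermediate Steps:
$w = -4$ ($w = -2 - 2 = -4$)
$O{\left(M \right)} = - M$ ($O{\left(M \right)} = M \left(-1\right) + 0 = - M + 0 = - M$)
$\left(2 + O{\left(w - 3 \right)}\right)^{2} = \left(2 - \left(-4 - 3\right)\right)^{2} = \left(2 - -7\right)^{2} = \left(2 + 7\right)^{2} = 9^{2} = 81$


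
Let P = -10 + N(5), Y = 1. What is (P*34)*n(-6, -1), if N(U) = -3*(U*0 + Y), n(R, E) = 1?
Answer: -442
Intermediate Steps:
N(U) = -3 (N(U) = -3*(U*0 + 1) = -3*(0 + 1) = -3*1 = -3)
P = -13 (P = -10 - 3 = -13)
(P*34)*n(-6, -1) = -13*34*1 = -442*1 = -442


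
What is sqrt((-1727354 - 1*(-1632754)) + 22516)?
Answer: 2*I*sqrt(18021) ≈ 268.48*I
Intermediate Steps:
sqrt((-1727354 - 1*(-1632754)) + 22516) = sqrt((-1727354 + 1632754) + 22516) = sqrt(-94600 + 22516) = sqrt(-72084) = 2*I*sqrt(18021)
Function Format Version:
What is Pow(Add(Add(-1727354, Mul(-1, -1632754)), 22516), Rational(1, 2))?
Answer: Mul(2, I, Pow(18021, Rational(1, 2))) ≈ Mul(268.48, I)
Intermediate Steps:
Pow(Add(Add(-1727354, Mul(-1, -1632754)), 22516), Rational(1, 2)) = Pow(Add(Add(-1727354, 1632754), 22516), Rational(1, 2)) = Pow(Add(-94600, 22516), Rational(1, 2)) = Pow(-72084, Rational(1, 2)) = Mul(2, I, Pow(18021, Rational(1, 2)))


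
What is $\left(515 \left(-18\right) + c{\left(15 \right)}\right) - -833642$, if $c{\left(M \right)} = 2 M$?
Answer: $824402$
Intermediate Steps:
$\left(515 \left(-18\right) + c{\left(15 \right)}\right) - -833642 = \left(515 \left(-18\right) + 2 \cdot 15\right) - -833642 = \left(-9270 + 30\right) + 833642 = -9240 + 833642 = 824402$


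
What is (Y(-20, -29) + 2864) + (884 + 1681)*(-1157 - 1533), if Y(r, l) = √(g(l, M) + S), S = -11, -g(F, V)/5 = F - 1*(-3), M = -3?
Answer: -6896986 + √119 ≈ -6.8970e+6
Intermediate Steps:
g(F, V) = -15 - 5*F (g(F, V) = -5*(F - 1*(-3)) = -5*(F + 3) = -5*(3 + F) = -15 - 5*F)
Y(r, l) = √(-26 - 5*l) (Y(r, l) = √((-15 - 5*l) - 11) = √(-26 - 5*l))
(Y(-20, -29) + 2864) + (884 + 1681)*(-1157 - 1533) = (√(-26 - 5*(-29)) + 2864) + (884 + 1681)*(-1157 - 1533) = (√(-26 + 145) + 2864) + 2565*(-2690) = (√119 + 2864) - 6899850 = (2864 + √119) - 6899850 = -6896986 + √119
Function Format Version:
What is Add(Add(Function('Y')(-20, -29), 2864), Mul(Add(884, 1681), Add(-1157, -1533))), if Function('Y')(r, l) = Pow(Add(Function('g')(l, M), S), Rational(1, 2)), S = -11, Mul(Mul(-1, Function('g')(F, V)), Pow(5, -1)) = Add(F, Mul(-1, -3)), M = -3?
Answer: Add(-6896986, Pow(119, Rational(1, 2))) ≈ -6.8970e+6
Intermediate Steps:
Function('g')(F, V) = Add(-15, Mul(-5, F)) (Function('g')(F, V) = Mul(-5, Add(F, Mul(-1, -3))) = Mul(-5, Add(F, 3)) = Mul(-5, Add(3, F)) = Add(-15, Mul(-5, F)))
Function('Y')(r, l) = Pow(Add(-26, Mul(-5, l)), Rational(1, 2)) (Function('Y')(r, l) = Pow(Add(Add(-15, Mul(-5, l)), -11), Rational(1, 2)) = Pow(Add(-26, Mul(-5, l)), Rational(1, 2)))
Add(Add(Function('Y')(-20, -29), 2864), Mul(Add(884, 1681), Add(-1157, -1533))) = Add(Add(Pow(Add(-26, Mul(-5, -29)), Rational(1, 2)), 2864), Mul(Add(884, 1681), Add(-1157, -1533))) = Add(Add(Pow(Add(-26, 145), Rational(1, 2)), 2864), Mul(2565, -2690)) = Add(Add(Pow(119, Rational(1, 2)), 2864), -6899850) = Add(Add(2864, Pow(119, Rational(1, 2))), -6899850) = Add(-6896986, Pow(119, Rational(1, 2)))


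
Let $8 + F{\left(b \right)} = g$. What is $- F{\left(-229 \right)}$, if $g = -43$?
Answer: $51$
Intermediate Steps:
$F{\left(b \right)} = -51$ ($F{\left(b \right)} = -8 - 43 = -51$)
$- F{\left(-229 \right)} = \left(-1\right) \left(-51\right) = 51$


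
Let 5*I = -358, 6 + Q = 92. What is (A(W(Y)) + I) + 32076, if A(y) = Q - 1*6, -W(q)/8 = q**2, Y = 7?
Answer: 160422/5 ≈ 32084.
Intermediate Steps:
Q = 86 (Q = -6 + 92 = 86)
I = -358/5 (I = (1/5)*(-358) = -358/5 ≈ -71.600)
W(q) = -8*q**2
A(y) = 80 (A(y) = 86 - 1*6 = 86 - 6 = 80)
(A(W(Y)) + I) + 32076 = (80 - 358/5) + 32076 = 42/5 + 32076 = 160422/5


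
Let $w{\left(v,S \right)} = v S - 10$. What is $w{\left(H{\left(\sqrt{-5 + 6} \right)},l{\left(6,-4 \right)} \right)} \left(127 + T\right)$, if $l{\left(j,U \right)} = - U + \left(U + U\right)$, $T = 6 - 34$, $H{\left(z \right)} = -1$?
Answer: $-594$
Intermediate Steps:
$T = -28$ ($T = 6 - 34 = -28$)
$l{\left(j,U \right)} = U$ ($l{\left(j,U \right)} = - U + 2 U = U$)
$w{\left(v,S \right)} = -10 + S v$ ($w{\left(v,S \right)} = S v - 10 = -10 + S v$)
$w{\left(H{\left(\sqrt{-5 + 6} \right)},l{\left(6,-4 \right)} \right)} \left(127 + T\right) = \left(-10 - -4\right) \left(127 - 28\right) = \left(-10 + 4\right) 99 = \left(-6\right) 99 = -594$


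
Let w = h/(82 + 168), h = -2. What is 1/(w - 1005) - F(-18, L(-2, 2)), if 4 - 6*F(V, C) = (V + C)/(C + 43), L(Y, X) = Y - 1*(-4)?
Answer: -12328223/16959510 ≈ -0.72692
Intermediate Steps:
L(Y, X) = 4 + Y (L(Y, X) = Y + 4 = 4 + Y)
F(V, C) = ⅔ - (C + V)/(6*(43 + C)) (F(V, C) = ⅔ - (V + C)/(6*(C + 43)) = ⅔ - (C + V)/(6*(43 + C)))
w = -1/125 (w = -2/(82 + 168) = -2/250 = -2*1/250 = -1/125 ≈ -0.0080000)
1/(w - 1005) - F(-18, L(-2, 2)) = 1/(-1/125 - 1005) - (172 - 1*(-18) + 3*(4 - 2))/(6*(43 + (4 - 2))) = 1/(-125626/125) - (172 + 18 + 3*2)/(6*(43 + 2)) = -125/125626 - (172 + 18 + 6)/(6*45) = -125/125626 - 196/(6*45) = -125/125626 - 1*98/135 = -125/125626 - 98/135 = -12328223/16959510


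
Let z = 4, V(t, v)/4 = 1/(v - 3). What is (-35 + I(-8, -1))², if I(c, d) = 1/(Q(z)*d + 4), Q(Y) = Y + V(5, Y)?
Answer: 19881/16 ≈ 1242.6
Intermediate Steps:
V(t, v) = 4/(-3 + v) (V(t, v) = 4/(v - 3) = 4/(-3 + v))
Q(Y) = Y + 4/(-3 + Y)
I(c, d) = 1/(4 + 8*d) (I(c, d) = 1/(((4 + 4*(-3 + 4))/(-3 + 4))*d + 4) = 1/(((4 + 4*1)/1)*d + 4) = 1/((1*(4 + 4))*d + 4) = 1/((1*8)*d + 4) = 1/(8*d + 4) = 1/(4 + 8*d))
(-35 + I(-8, -1))² = (-35 + 1/(4*(1 + 2*(-1))))² = (-35 + 1/(4*(1 - 2)))² = (-35 + (¼)/(-1))² = (-35 + (¼)*(-1))² = (-35 - ¼)² = (-141/4)² = 19881/16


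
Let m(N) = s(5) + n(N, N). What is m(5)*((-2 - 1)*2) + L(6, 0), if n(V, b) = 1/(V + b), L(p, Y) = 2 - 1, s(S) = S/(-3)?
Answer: 52/5 ≈ 10.400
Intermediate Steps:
s(S) = -S/3 (s(S) = S*(-⅓) = -S/3)
L(p, Y) = 1
m(N) = -5/3 + 1/(2*N) (m(N) = -⅓*5 + 1/(N + N) = -5/3 + 1/(2*N))
m(5)*((-2 - 1)*2) + L(6, 0) = ((⅙)*(3 - 10*5)/5)*((-2 - 1)*2) + 1 = ((⅙)*(⅕)*(3 - 50))*(-3*2) + 1 = ((⅙)*(⅕)*(-47))*(-6) + 1 = -47/30*(-6) + 1 = 47/5 + 1 = 52/5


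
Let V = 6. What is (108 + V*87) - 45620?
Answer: -44990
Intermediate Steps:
(108 + V*87) - 45620 = (108 + 6*87) - 45620 = (108 + 522) - 45620 = 630 - 45620 = -44990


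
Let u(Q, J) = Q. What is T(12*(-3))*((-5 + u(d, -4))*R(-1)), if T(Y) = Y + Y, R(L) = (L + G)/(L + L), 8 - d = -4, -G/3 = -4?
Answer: 2772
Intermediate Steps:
G = 12 (G = -3*(-4) = 12)
d = 12 (d = 8 - 1*(-4) = 8 + 4 = 12)
R(L) = (12 + L)/(2*L) (R(L) = (L + 12)/(L + L) = (12 + L)/((2*L)) = (12 + L)*(1/(2*L)) = (12 + L)/(2*L))
T(Y) = 2*Y
T(12*(-3))*((-5 + u(d, -4))*R(-1)) = (2*(12*(-3)))*((-5 + 12)*((½)*(12 - 1)/(-1))) = (2*(-36))*(7*((½)*(-1)*11)) = -504*(-11)/2 = -72*(-77/2) = 2772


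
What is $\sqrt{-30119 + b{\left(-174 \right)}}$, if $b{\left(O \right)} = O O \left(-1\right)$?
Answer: $i \sqrt{60395} \approx 245.75 i$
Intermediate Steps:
$b{\left(O \right)} = - O^{2}$ ($b{\left(O \right)} = O^{2} \left(-1\right) = - O^{2}$)
$\sqrt{-30119 + b{\left(-174 \right)}} = \sqrt{-30119 - \left(-174\right)^{2}} = \sqrt{-30119 - 30276} = \sqrt{-60395} = i \sqrt{60395}$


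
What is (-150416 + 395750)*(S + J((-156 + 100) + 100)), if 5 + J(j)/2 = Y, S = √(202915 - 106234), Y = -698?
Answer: -344939604 + 245334*√96681 ≈ -2.6866e+8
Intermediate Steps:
S = √96681 ≈ 310.94
J(j) = -1406 (J(j) = -10 + 2*(-698) = -10 - 1396 = -1406)
(-150416 + 395750)*(S + J((-156 + 100) + 100)) = (-150416 + 395750)*(√96681 - 1406) = 245334*(-1406 + √96681) = -344939604 + 245334*√96681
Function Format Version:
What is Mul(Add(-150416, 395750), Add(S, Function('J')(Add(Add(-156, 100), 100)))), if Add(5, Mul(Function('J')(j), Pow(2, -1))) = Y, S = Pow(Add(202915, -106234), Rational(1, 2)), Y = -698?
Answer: Add(-344939604, Mul(245334, Pow(96681, Rational(1, 2)))) ≈ -2.6866e+8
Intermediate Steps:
S = Pow(96681, Rational(1, 2)) ≈ 310.94
Function('J')(j) = -1406 (Function('J')(j) = Add(-10, Mul(2, -698)) = Add(-10, -1396) = -1406)
Mul(Add(-150416, 395750), Add(S, Function('J')(Add(Add(-156, 100), 100)))) = Mul(Add(-150416, 395750), Add(Pow(96681, Rational(1, 2)), -1406)) = Mul(245334, Add(-1406, Pow(96681, Rational(1, 2)))) = Add(-344939604, Mul(245334, Pow(96681, Rational(1, 2))))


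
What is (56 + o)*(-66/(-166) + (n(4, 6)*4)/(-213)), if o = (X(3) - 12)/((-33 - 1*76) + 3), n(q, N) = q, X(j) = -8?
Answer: 16977578/936987 ≈ 18.119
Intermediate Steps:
o = 10/53 (o = (-8 - 12)/((-33 - 1*76) + 3) = -20/((-33 - 76) + 3) = -20/(-109 + 3) = -20/(-106) = -20*(-1/106) = 10/53 ≈ 0.18868)
(56 + o)*(-66/(-166) + (n(4, 6)*4)/(-213)) = (56 + 10/53)*(-66/(-166) + (4*4)/(-213)) = 2978*(-66*(-1/166) + 16*(-1/213))/53 = 2978*(33/83 - 16/213)/53 = (2978/53)*(5701/17679) = 16977578/936987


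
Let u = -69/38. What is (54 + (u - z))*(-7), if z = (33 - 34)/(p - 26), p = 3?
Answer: -318997/874 ≈ -364.99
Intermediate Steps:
z = 1/23 (z = (33 - 34)/(3 - 26) = -1/(-23) = -1*(-1/23) = 1/23 ≈ 0.043478)
u = -69/38 (u = -69*1/38 = -69/38 ≈ -1.8158)
(54 + (u - z))*(-7) = (54 + (-69/38 - 1*1/23))*(-7) = (54 + (-69/38 - 1/23))*(-7) = (54 - 1625/874)*(-7) = (45571/874)*(-7) = -318997/874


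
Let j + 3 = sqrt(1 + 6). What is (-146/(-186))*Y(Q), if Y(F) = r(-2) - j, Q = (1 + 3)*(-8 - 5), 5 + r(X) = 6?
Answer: 292/93 - 73*sqrt(7)/93 ≈ 1.0630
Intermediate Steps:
r(X) = 1 (r(X) = -5 + 6 = 1)
j = -3 + sqrt(7) (j = -3 + sqrt(1 + 6) = -3 + sqrt(7) ≈ -0.35425)
Q = -52 (Q = 4*(-13) = -52)
Y(F) = 4 - sqrt(7) (Y(F) = 1 - (-3 + sqrt(7)) = 1 + (3 - sqrt(7)) = 4 - sqrt(7))
(-146/(-186))*Y(Q) = (-146/(-186))*(4 - sqrt(7)) = (-146*(-1/186))*(4 - sqrt(7)) = 73*(4 - sqrt(7))/93 = 292/93 - 73*sqrt(7)/93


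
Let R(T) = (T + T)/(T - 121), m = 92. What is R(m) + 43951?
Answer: 1274395/29 ≈ 43945.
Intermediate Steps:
R(T) = 2*T/(-121 + T) (R(T) = (2*T)/(-121 + T) = 2*T/(-121 + T))
R(m) + 43951 = 2*92/(-121 + 92) + 43951 = 2*92/(-29) + 43951 = 2*92*(-1/29) + 43951 = -184/29 + 43951 = 1274395/29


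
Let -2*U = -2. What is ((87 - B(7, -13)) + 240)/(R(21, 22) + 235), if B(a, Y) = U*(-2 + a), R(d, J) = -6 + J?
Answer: 322/251 ≈ 1.2829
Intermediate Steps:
U = 1 (U = -½*(-2) = 1)
B(a, Y) = -2 + a (B(a, Y) = 1*(-2 + a) = -2 + a)
((87 - B(7, -13)) + 240)/(R(21, 22) + 235) = ((87 - (-2 + 7)) + 240)/((-6 + 22) + 235) = ((87 - 1*5) + 240)/(16 + 235) = ((87 - 5) + 240)/251 = (82 + 240)*(1/251) = 322*(1/251) = 322/251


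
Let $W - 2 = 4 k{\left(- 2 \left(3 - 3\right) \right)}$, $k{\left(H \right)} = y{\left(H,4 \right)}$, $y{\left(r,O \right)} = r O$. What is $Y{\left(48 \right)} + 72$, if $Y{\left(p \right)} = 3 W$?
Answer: $78$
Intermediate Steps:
$y{\left(r,O \right)} = O r$
$k{\left(H \right)} = 4 H$
$W = 2$ ($W = 2 + 4 \cdot 4 \left(- 2 \left(3 - 3\right)\right) = 2 + 4 \cdot 4 \left(\left(-2\right) 0\right) = 2 + 4 \cdot 4 \cdot 0 = 2 + 4 \cdot 0 = 2 + 0 = 2$)
$Y{\left(p \right)} = 6$ ($Y{\left(p \right)} = 3 \cdot 2 = 6$)
$Y{\left(48 \right)} + 72 = 6 + 72 = 78$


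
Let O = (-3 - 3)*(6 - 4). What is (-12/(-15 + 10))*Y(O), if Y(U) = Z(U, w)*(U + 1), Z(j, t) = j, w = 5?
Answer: 1584/5 ≈ 316.80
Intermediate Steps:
O = -12 (O = -6*2 = -12)
Y(U) = U*(1 + U) (Y(U) = U*(U + 1) = U*(1 + U))
(-12/(-15 + 10))*Y(O) = (-12/(-15 + 10))*(-12*(1 - 12)) = (-12/(-5))*(-12*(-11)) = -1/5*(-12)*132 = (12/5)*132 = 1584/5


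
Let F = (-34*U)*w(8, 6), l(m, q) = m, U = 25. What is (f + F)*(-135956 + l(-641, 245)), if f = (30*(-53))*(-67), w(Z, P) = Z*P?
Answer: -8978520810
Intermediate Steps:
w(Z, P) = P*Z
f = 106530 (f = -1590*(-67) = 106530)
F = -40800 (F = (-34*25)*(6*8) = -850*48 = -40800)
(f + F)*(-135956 + l(-641, 245)) = (106530 - 40800)*(-135956 - 641) = 65730*(-136597) = -8978520810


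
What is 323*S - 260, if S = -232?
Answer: -75196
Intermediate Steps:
323*S - 260 = 323*(-232) - 260 = -74936 - 260 = -75196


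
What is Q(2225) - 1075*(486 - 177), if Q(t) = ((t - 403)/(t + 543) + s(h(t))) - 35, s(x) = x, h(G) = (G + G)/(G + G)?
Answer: -459776345/1384 ≈ -3.3221e+5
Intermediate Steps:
h(G) = 1 (h(G) = (2*G)/((2*G)) = (2*G)*(1/(2*G)) = 1)
Q(t) = -34 + (-403 + t)/(543 + t) (Q(t) = ((t - 403)/(t + 543) + 1) - 35 = ((-403 + t)/(543 + t) + 1) - 35 = (1 + (-403 + t)/(543 + t)) - 35 = -34 + (-403 + t)/(543 + t))
Q(2225) - 1075*(486 - 177) = 11*(-1715 - 3*2225)/(543 + 2225) - 1075*(486 - 177) = 11*(-1715 - 6675)/2768 - 1075*309 = 11*(1/2768)*(-8390) - 332175 = -46145/1384 - 332175 = -459776345/1384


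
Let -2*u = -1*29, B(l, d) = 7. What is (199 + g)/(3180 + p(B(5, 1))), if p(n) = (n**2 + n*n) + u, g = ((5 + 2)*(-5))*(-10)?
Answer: 366/2195 ≈ 0.16674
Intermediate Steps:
u = 29/2 (u = -(-1)*29/2 = -1/2*(-29) = 29/2 ≈ 14.500)
g = 350 (g = (7*(-5))*(-10) = -35*(-10) = 350)
p(n) = 29/2 + 2*n**2 (p(n) = (n**2 + n*n) + 29/2 = (n**2 + n**2) + 29/2 = 2*n**2 + 29/2 = 29/2 + 2*n**2)
(199 + g)/(3180 + p(B(5, 1))) = (199 + 350)/(3180 + (29/2 + 2*7**2)) = 549/(3180 + (29/2 + 2*49)) = 549/(3180 + (29/2 + 98)) = 549/(3180 + 225/2) = 549/(6585/2) = 549*(2/6585) = 366/2195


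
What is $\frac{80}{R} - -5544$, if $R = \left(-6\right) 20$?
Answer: $\frac{16630}{3} \approx 5543.3$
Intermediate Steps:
$R = -120$
$\frac{80}{R} - -5544 = \frac{80}{-120} - -5544 = 80 \left(- \frac{1}{120}\right) + 5544 = - \frac{2}{3} + 5544 = \frac{16630}{3}$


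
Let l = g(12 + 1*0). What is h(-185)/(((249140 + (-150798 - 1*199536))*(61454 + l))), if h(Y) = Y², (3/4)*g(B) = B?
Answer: -6845/1244079036 ≈ -5.5021e-6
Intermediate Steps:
g(B) = 4*B/3
l = 16 (l = 4*(12 + 1*0)/3 = 4*(12 + 0)/3 = (4/3)*12 = 16)
h(-185)/(((249140 + (-150798 - 1*199536))*(61454 + l))) = (-185)²/(((249140 + (-150798 - 1*199536))*(61454 + 16))) = 34225/(((249140 + (-150798 - 199536))*61470)) = 34225/(((249140 - 350334)*61470)) = 34225/((-101194*61470)) = 34225/(-6220395180) = 34225*(-1/6220395180) = -6845/1244079036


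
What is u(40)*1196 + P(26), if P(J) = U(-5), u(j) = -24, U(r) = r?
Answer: -28709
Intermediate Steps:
P(J) = -5
u(40)*1196 + P(26) = -24*1196 - 5 = -28704 - 5 = -28709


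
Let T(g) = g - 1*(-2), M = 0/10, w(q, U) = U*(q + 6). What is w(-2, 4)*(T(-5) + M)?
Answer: -48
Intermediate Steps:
w(q, U) = U*(6 + q)
M = 0 (M = 0*(1/10) = 0)
T(g) = 2 + g (T(g) = g + 2 = 2 + g)
w(-2, 4)*(T(-5) + M) = (4*(6 - 2))*((2 - 5) + 0) = (4*4)*(-3 + 0) = 16*(-3) = -48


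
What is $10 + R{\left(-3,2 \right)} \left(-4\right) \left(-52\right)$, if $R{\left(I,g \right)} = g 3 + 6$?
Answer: $2506$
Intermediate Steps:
$R{\left(I,g \right)} = 6 + 3 g$ ($R{\left(I,g \right)} = 3 g + 6 = 6 + 3 g$)
$10 + R{\left(-3,2 \right)} \left(-4\right) \left(-52\right) = 10 + \left(6 + 3 \cdot 2\right) \left(-4\right) \left(-52\right) = 10 + \left(6 + 6\right) \left(-4\right) \left(-52\right) = 10 + 12 \left(-4\right) \left(-52\right) = 10 - -2496 = 10 + 2496 = 2506$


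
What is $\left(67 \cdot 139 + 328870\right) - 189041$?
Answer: $149142$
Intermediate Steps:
$\left(67 \cdot 139 + 328870\right) - 189041 = \left(9313 + 328870\right) - 189041 = 338183 - 189041 = 149142$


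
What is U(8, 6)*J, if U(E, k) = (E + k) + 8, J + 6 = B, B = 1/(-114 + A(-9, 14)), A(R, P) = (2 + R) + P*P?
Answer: -9878/75 ≈ -131.71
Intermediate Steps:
A(R, P) = 2 + R + P² (A(R, P) = (2 + R) + P² = 2 + R + P²)
B = 1/75 (B = 1/(-114 + (2 - 9 + 14²)) = 1/(-114 + (2 - 9 + 196)) = 1/(-114 + 189) = 1/75 ≈ 0.013333)
J = -449/75 (J = -6 + 1/75 = -449/75 ≈ -5.9867)
U(E, k) = 8 + E + k
U(8, 6)*J = (8 + 8 + 6)*(-449/75) = 22*(-449/75) = -9878/75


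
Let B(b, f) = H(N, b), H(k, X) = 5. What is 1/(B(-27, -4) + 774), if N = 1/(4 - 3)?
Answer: 1/779 ≈ 0.0012837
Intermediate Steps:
N = 1 (N = 1/1 = 1)
B(b, f) = 5
1/(B(-27, -4) + 774) = 1/(5 + 774) = 1/779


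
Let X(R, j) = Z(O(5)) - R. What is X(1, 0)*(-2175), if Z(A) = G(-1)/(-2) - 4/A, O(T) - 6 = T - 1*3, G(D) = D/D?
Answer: 4350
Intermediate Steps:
G(D) = 1
O(T) = 3 + T (O(T) = 6 + (T - 1*3) = 6 + (T - 3) = 6 + (-3 + T) = 3 + T)
Z(A) = -1/2 - 4/A (Z(A) = 1/(-2) - 4/A = 1*(-1/2) - 4/A = -1/2 - 4/A)
X(R, j) = -1 - R (X(R, j) = (-8 - (3 + 5))/(2*(3 + 5)) - R = (1/2)*(-8 - 1*8)/8 - R = (1/2)*(1/8)*(-8 - 8) - R = (1/2)*(1/8)*(-16) - R = -1 - R)
X(1, 0)*(-2175) = (-1 - 1*1)*(-2175) = (-1 - 1)*(-2175) = -2*(-2175) = 4350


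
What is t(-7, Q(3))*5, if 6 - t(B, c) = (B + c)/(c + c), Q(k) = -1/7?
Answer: -95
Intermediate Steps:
Q(k) = -⅐ (Q(k) = -1*⅐ = -⅐)
t(B, c) = 6 - (B + c)/(2*c) (t(B, c) = 6 - (B + c)/(c + c) = 6 - (B + c)/(2*c))
t(-7, Q(3))*5 = ((-1*(-7) + 11*(-⅐))/(2*(-⅐)))*5 = ((½)*(-7)*(7 - 11/7))*5 = ((½)*(-7)*(38/7))*5 = -19*5 = -95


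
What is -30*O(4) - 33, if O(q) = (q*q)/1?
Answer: -513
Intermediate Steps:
O(q) = q² (O(q) = q²*1 = q²)
-30*O(4) - 33 = -30*4² - 33 = -30*16 - 33 = -480 - 33 = -513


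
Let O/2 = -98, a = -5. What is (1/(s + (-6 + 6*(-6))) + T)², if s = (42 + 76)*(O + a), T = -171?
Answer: 16507652087521/564537600 ≈ 29241.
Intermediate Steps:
O = -196 (O = 2*(-98) = -196)
s = -23718 (s = (42 + 76)*(-196 - 5) = 118*(-201) = -23718)
(1/(s + (-6 + 6*(-6))) + T)² = (1/(-23718 + (-6 + 6*(-6))) - 171)² = (1/(-23718 + (-6 - 36)) - 171)² = (1/(-23718 - 42) - 171)² = (1/(-23760) - 171)² = (-1/23760 - 171)² = (-4062961/23760)² = 16507652087521/564537600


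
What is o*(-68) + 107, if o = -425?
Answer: 29007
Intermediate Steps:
o*(-68) + 107 = -425*(-68) + 107 = 28900 + 107 = 29007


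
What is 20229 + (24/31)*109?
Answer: 629715/31 ≈ 20313.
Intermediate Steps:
20229 + (24/31)*109 = 20229 + 2616/31 = 629715/31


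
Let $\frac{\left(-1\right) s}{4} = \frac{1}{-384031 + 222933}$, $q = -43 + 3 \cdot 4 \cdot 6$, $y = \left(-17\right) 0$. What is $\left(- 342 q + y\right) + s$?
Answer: $- \frac{798884980}{80549} \approx -9918.0$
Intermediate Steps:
$y = 0$
$q = 29$ ($q = -43 + 12 \cdot 6 = -43 + 72 = 29$)
$s = \frac{2}{80549}$ ($s = - \frac{4}{-384031 + 222933} = - \frac{4}{-161098} = \left(-4\right) \left(- \frac{1}{161098}\right) = \frac{2}{80549} \approx 2.483 \cdot 10^{-5}$)
$\left(- 342 q + y\right) + s = \left(\left(-342\right) 29 + 0\right) + \frac{2}{80549} = \left(-9918 + 0\right) + \frac{2}{80549} = -9918 + \frac{2}{80549} = - \frac{798884980}{80549}$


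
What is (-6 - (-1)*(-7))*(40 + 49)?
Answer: -1157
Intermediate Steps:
(-6 - (-1)*(-7))*(40 + 49) = (-6 - 1*7)*89 = (-6 - 7)*89 = -13*89 = -1157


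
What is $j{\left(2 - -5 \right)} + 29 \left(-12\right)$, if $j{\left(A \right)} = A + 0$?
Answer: $-341$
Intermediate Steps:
$j{\left(A \right)} = A$
$j{\left(2 - -5 \right)} + 29 \left(-12\right) = \left(2 - -5\right) + 29 \left(-12\right) = \left(2 + 5\right) - 348 = 7 - 348 = -341$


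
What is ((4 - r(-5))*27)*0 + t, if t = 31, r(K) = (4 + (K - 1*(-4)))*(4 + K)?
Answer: 31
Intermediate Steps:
r(K) = (4 + K)*(8 + K) (r(K) = (4 + (K + 4))*(4 + K) = (4 + (4 + K))*(4 + K) = (8 + K)*(4 + K) = (4 + K)*(8 + K))
((4 - r(-5))*27)*0 + t = ((4 - (32 + (-5)² + 12*(-5)))*27)*0 + 31 = ((4 - (32 + 25 - 60))*27)*0 + 31 = ((4 - 1*(-3))*27)*0 + 31 = ((4 + 3)*27)*0 + 31 = (7*27)*0 + 31 = 189*0 + 31 = 0 + 31 = 31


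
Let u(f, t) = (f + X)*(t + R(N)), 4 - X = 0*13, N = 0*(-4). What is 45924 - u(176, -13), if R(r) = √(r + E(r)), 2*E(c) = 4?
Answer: 48264 - 180*√2 ≈ 48009.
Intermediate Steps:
N = 0
E(c) = 2 (E(c) = (½)*4 = 2)
R(r) = √(2 + r) (R(r) = √(r + 2) = √(2 + r))
X = 4 (X = 4 - 0*13 = 4 - 1*0 = 4 + 0 = 4)
u(f, t) = (4 + f)*(t + √2) (u(f, t) = (f + 4)*(t + √(2 + 0)) = (4 + f)*(t + √2))
45924 - u(176, -13) = 45924 - (4*(-13) + 4*√2 + 176*(-13) + 176*√2) = 45924 - (-52 + 4*√2 - 2288 + 176*√2) = 45924 - (-2340 + 180*√2) = 45924 + (2340 - 180*√2) = 48264 - 180*√2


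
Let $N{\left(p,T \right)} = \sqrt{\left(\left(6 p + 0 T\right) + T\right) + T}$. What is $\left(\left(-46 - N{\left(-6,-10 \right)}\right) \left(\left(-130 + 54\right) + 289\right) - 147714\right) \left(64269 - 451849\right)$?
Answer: $61048500960 + 165109080 i \sqrt{14} \approx 6.1048 \cdot 10^{10} + 6.1778 \cdot 10^{8} i$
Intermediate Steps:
$N{\left(p,T \right)} = \sqrt{2 T + 6 p}$ ($N{\left(p,T \right)} = \sqrt{\left(\left(6 p + 0\right) + T\right) + T} = \sqrt{\left(6 p + T\right) + T} = \sqrt{\left(T + 6 p\right) + T} = \sqrt{2 T + 6 p}$)
$\left(\left(-46 - N{\left(-6,-10 \right)}\right) \left(\left(-130 + 54\right) + 289\right) - 147714\right) \left(64269 - 451849\right) = \left(\left(-46 - \sqrt{2 \left(-10\right) + 6 \left(-6\right)}\right) \left(\left(-130 + 54\right) + 289\right) - 147714\right) \left(64269 - 451849\right) = \left(\left(-46 - \sqrt{-20 - 36}\right) \left(-76 + 289\right) - 147714\right) \left(-387580\right) = \left(\left(-46 - \sqrt{-56}\right) 213 - 147714\right) \left(-387580\right) = \left(\left(-46 - 2 i \sqrt{14}\right) 213 - 147714\right) \left(-387580\right) = \left(\left(-9798 - 426 i \sqrt{14}\right) - 147714\right) \left(-387580\right) = \left(-157512 - 426 i \sqrt{14}\right) \left(-387580\right) = 61048500960 + 165109080 i \sqrt{14}$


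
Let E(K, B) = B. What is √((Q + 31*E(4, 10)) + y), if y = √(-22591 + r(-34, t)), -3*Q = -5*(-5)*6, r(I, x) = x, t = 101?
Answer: √(260 + I*√22490) ≈ 16.735 + 4.4805*I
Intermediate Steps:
Q = -50 (Q = -(-5*(-5))*6/3 = -25*6/3 = -⅓*150 = -50)
y = I*√22490 (y = √(-22591 + 101) = √(-22490) = I*√22490 ≈ 149.97*I)
√((Q + 31*E(4, 10)) + y) = √((-50 + 31*10) + I*√22490) = √((-50 + 310) + I*√22490) = √(260 + I*√22490)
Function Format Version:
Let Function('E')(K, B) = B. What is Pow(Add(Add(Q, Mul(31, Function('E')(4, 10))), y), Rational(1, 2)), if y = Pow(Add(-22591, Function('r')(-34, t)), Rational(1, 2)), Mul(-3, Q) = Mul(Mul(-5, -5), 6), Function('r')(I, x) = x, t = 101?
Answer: Pow(Add(260, Mul(I, Pow(22490, Rational(1, 2)))), Rational(1, 2)) ≈ Add(16.735, Mul(4.4805, I))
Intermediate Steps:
Q = -50 (Q = Mul(Rational(-1, 3), Mul(Mul(-5, -5), 6)) = Mul(Rational(-1, 3), Mul(25, 6)) = Mul(Rational(-1, 3), 150) = -50)
y = Mul(I, Pow(22490, Rational(1, 2))) (y = Pow(Add(-22591, 101), Rational(1, 2)) = Pow(-22490, Rational(1, 2)) = Mul(I, Pow(22490, Rational(1, 2))) ≈ Mul(149.97, I))
Pow(Add(Add(Q, Mul(31, Function('E')(4, 10))), y), Rational(1, 2)) = Pow(Add(Add(-50, Mul(31, 10)), Mul(I, Pow(22490, Rational(1, 2)))), Rational(1, 2)) = Pow(Add(Add(-50, 310), Mul(I, Pow(22490, Rational(1, 2)))), Rational(1, 2)) = Pow(Add(260, Mul(I, Pow(22490, Rational(1, 2)))), Rational(1, 2))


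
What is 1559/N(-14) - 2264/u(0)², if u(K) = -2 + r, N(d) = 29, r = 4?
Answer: -14855/29 ≈ -512.24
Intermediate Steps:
u(K) = 2 (u(K) = -2 + 4 = 2)
1559/N(-14) - 2264/u(0)² = 1559/29 - 2264/(2²) = 1559*(1/29) - 2264/4 = 1559/29 - 2264*¼ = 1559/29 - 566 = -14855/29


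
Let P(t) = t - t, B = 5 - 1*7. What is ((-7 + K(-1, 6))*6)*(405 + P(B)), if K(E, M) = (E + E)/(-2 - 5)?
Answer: -114210/7 ≈ -16316.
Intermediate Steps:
K(E, M) = -2*E/7 (K(E, M) = (2*E)/(-7) = (2*E)*(-⅐) = -2*E/7)
B = -2 (B = 5 - 7 = -2)
P(t) = 0
((-7 + K(-1, 6))*6)*(405 + P(B)) = ((-7 - 2/7*(-1))*6)*(405 + 0) = ((-7 + 2/7)*6)*405 = -47/7*6*405 = -282/7*405 = -114210/7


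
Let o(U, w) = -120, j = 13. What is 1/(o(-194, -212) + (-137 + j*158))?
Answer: 1/1797 ≈ 0.00055648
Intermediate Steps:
1/(o(-194, -212) + (-137 + j*158)) = 1/(-120 + (-137 + 13*158)) = 1/(-120 + (-137 + 2054)) = 1/(-120 + 1917) = 1/1797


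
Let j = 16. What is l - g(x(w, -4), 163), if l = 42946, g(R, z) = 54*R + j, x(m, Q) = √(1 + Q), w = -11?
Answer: 42930 - 54*I*√3 ≈ 42930.0 - 93.531*I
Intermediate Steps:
g(R, z) = 16 + 54*R (g(R, z) = 54*R + 16 = 16 + 54*R)
l - g(x(w, -4), 163) = 42946 - (16 + 54*√(1 - 4)) = 42946 - (16 + 54*√(-3)) = 42946 - (16 + 54*(I*√3)) = 42946 - (16 + 54*I*√3) = 42946 + (-16 - 54*I*√3) = 42930 - 54*I*√3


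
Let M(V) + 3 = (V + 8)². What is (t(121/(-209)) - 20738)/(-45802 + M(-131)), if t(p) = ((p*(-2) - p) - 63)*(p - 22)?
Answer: 3493531/5537018 ≈ 0.63094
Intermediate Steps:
M(V) = -3 + (8 + V)² (M(V) = -3 + (V + 8)² = -3 + (8 + V)²)
t(p) = (-63 - 3*p)*(-22 + p) (t(p) = ((-2*p - p) - 63)*(-22 + p) = (-3*p - 63)*(-22 + p) = (-63 - 3*p)*(-22 + p))
(t(121/(-209)) - 20738)/(-45802 + M(-131)) = ((1386 - 3*(121/(-209))² + 3*(121/(-209))) - 20738)/(-45802 + (-3 + (8 - 131)²)) = ((1386 - 3*(121*(-1/209))² + 3*(121*(-1/209))) - 20738)/(-45802 + (-3 + (-123)²)) = ((1386 - 3*(-11/19)² + 3*(-11/19)) - 20738)/(-45802 + (-3 + 15129)) = ((1386 - 3*121/361 - 33/19) - 20738)/(-45802 + 15126) = ((1386 - 363/361 - 33/19) - 20738)/(-30676) = (499356/361 - 20738)*(-1/30676) = -6987062/361*(-1/30676) = 3493531/5537018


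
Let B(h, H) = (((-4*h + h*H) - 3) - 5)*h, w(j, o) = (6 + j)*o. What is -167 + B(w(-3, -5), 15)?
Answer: 2428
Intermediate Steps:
w(j, o) = o*(6 + j)
B(h, H) = h*(-8 - 4*h + H*h) (B(h, H) = (((-4*h + H*h) - 3) - 5)*h = ((-3 - 4*h + H*h) - 5)*h = (-8 - 4*h + H*h)*h = h*(-8 - 4*h + H*h))
-167 + B(w(-3, -5), 15) = -167 + (-5*(6 - 3))*(-8 - (-20)*(6 - 3) + 15*(-5*(6 - 3))) = -167 + (-5*3)*(-8 - (-20)*3 + 15*(-5*3)) = -167 - 15*(-8 - 4*(-15) + 15*(-15)) = -167 - 15*(-8 + 60 - 225) = -167 - 15*(-173) = -167 + 2595 = 2428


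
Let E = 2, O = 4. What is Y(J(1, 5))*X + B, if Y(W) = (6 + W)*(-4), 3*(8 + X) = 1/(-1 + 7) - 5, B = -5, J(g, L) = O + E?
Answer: 1369/3 ≈ 456.33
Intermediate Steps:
J(g, L) = 6 (J(g, L) = 4 + 2 = 6)
X = -173/18 (X = -8 + (1/(-1 + 7) - 5)/3 = -8 + (1/6 - 5)/3 = -8 + (⅙ - 5)/3 = -8 + (⅓)*(-29/6) = -8 - 29/18 = -173/18 ≈ -9.6111)
Y(W) = -24 - 4*W
Y(J(1, 5))*X + B = (-24 - 4*6)*(-173/18) - 5 = (-24 - 24)*(-173/18) - 5 = -48*(-173/18) - 5 = 1384/3 - 5 = 1369/3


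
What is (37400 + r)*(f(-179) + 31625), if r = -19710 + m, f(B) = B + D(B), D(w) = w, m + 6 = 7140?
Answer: 776172008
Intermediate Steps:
m = 7134 (m = -6 + 7140 = 7134)
f(B) = 2*B (f(B) = B + B = 2*B)
r = -12576 (r = -19710 + 7134 = -12576)
(37400 + r)*(f(-179) + 31625) = (37400 - 12576)*(2*(-179) + 31625) = 24824*(-358 + 31625) = 24824*31267 = 776172008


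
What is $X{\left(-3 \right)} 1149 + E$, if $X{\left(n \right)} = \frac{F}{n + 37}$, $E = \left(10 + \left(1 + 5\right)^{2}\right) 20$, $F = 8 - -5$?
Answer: $\frac{46217}{34} \approx 1359.3$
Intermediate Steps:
$F = 13$ ($F = 8 + 5 = 13$)
$E = 920$ ($E = \left(10 + 6^{2}\right) 20 = \left(10 + 36\right) 20 = 46 \cdot 20 = 920$)
$X{\left(n \right)} = \frac{13}{37 + n}$ ($X{\left(n \right)} = \frac{13}{n + 37} = \frac{13}{37 + n}$)
$X{\left(-3 \right)} 1149 + E = \frac{13}{37 - 3} \cdot 1149 + 920 = \frac{13}{34} \cdot 1149 + 920 = \frac{14937}{34} + 920 = \frac{46217}{34}$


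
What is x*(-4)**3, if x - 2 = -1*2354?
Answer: 150528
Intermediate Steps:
x = -2352 (x = 2 - 1*2354 = 2 - 2354 = -2352)
x*(-4)**3 = -2352*(-4)**3 = -2352*(-64) = 150528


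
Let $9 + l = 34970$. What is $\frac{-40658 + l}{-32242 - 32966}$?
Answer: $\frac{1899}{21736} \approx 0.087367$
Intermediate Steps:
$l = 34961$ ($l = -9 + 34970 = 34961$)
$\frac{-40658 + l}{-32242 - 32966} = \frac{-40658 + 34961}{-32242 - 32966} = - \frac{5697}{-65208} = \left(-5697\right) \left(- \frac{1}{65208}\right) = \frac{1899}{21736}$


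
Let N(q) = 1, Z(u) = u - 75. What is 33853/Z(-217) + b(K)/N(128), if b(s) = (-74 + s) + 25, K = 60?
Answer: -30641/292 ≈ -104.93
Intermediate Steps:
Z(u) = -75 + u
b(s) = -49 + s
33853/Z(-217) + b(K)/N(128) = 33853/(-75 - 217) + (-49 + 60)/1 = 33853/(-292) + 11*1 = 33853*(-1/292) + 11 = -33853/292 + 11 = -30641/292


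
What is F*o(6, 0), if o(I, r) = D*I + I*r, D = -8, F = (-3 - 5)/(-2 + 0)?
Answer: -192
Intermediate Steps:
F = 4 (F = -8/(-2) = -8*(-½) = 4)
o(I, r) = -8*I + I*r
F*o(6, 0) = 4*(6*(-8 + 0)) = 4*(6*(-8)) = 4*(-48) = -192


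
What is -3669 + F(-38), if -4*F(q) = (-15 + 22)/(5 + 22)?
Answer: -396259/108 ≈ -3669.1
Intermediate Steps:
F(q) = -7/108 (F(q) = -(-15 + 22)/(4*(5 + 22)) = -7/(4*27) = -¼*7/27 = -7/108)
-3669 + F(-38) = -3669 - 7/108 = -396259/108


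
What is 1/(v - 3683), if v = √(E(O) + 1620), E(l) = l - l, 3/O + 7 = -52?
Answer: -3683/13562869 - 18*√5/13562869 ≈ -0.00027452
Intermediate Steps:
O = -3/59 (O = 3/(-7 - 52) = 3/(-59) = 3*(-1/59) = -3/59 ≈ -0.050847)
E(l) = 0
v = 18*√5 (v = √(0 + 1620) = √1620 = 18*√5 ≈ 40.249)
1/(v - 3683) = 1/(18*√5 - 3683) = 1/(-3683 + 18*√5)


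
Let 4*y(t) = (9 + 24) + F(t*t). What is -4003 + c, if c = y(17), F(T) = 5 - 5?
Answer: -15979/4 ≈ -3994.8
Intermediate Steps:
F(T) = 0
y(t) = 33/4 (y(t) = ((9 + 24) + 0)/4 = (33 + 0)/4 = (¼)*33 = 33/4)
c = 33/4 ≈ 8.2500
-4003 + c = -4003 + 33/4 = -15979/4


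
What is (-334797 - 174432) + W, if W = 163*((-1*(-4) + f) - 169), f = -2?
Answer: -536450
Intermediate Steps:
W = -27221 (W = 163*((-1*(-4) - 2) - 169) = 163*((4 - 2) - 169) = 163*(2 - 169) = 163*(-167) = -27221)
(-334797 - 174432) + W = (-334797 - 174432) - 27221 = -509229 - 27221 = -536450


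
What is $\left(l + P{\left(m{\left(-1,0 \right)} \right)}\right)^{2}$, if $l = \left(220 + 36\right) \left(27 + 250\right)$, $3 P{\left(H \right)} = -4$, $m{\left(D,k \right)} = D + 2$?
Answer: $\frac{45254903824}{9} \approx 5.0283 \cdot 10^{9}$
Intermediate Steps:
$m{\left(D,k \right)} = 2 + D$
$P{\left(H \right)} = - \frac{4}{3}$ ($P{\left(H \right)} = \frac{1}{3} \left(-4\right) = - \frac{4}{3}$)
$l = 70912$ ($l = 256 \cdot 277 = 70912$)
$\left(l + P{\left(m{\left(-1,0 \right)} \right)}\right)^{2} = \left(70912 - \frac{4}{3}\right)^{2} = \left(\frac{212732}{3}\right)^{2} = \frac{45254903824}{9}$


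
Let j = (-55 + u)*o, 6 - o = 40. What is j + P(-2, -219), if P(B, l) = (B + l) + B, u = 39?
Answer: 321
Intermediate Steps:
o = -34 (o = 6 - 1*40 = 6 - 40 = -34)
P(B, l) = l + 2*B
j = 544 (j = (-55 + 39)*(-34) = -16*(-34) = 544)
j + P(-2, -219) = 544 + (-219 + 2*(-2)) = 544 + (-219 - 4) = 544 - 223 = 321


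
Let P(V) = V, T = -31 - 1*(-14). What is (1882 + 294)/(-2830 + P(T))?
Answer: -2176/2847 ≈ -0.76431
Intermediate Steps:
T = -17 (T = -31 + 14 = -17)
(1882 + 294)/(-2830 + P(T)) = (1882 + 294)/(-2830 - 17) = 2176/(-2847) = 2176*(-1/2847) = -2176/2847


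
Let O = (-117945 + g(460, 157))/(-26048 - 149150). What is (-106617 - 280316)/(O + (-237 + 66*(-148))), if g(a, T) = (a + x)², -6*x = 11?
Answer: 2440435958424/63106126621 ≈ 38.672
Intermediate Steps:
x = -11/6 (x = -⅙*11 = -11/6 ≈ -1.8333)
g(a, T) = (-11/6 + a)² (g(a, T) = (a - 11/6)² = (-11/6 + a)²)
O = -3310981/6307128 (O = (-117945 + (-11 + 6*460)²/36)/(-26048 - 149150) = (-117945 + (-11 + 2760)²/36)/(-175198) = (-117945 + (1/36)*2749²)*(-1/175198) = (-117945 + (1/36)*7557001)*(-1/175198) = (-117945 + 7557001/36)*(-1/175198) = (3310981/36)*(-1/175198) = -3310981/6307128 ≈ -0.52496)
(-106617 - 280316)/(O + (-237 + 66*(-148))) = (-106617 - 280316)/(-3310981/6307128 + (-237 + 66*(-148))) = -386933/(-3310981/6307128 + (-237 - 9768)) = -386933/(-3310981/6307128 - 10005) = -386933/(-63106126621/6307128) = -386933*(-6307128/63106126621) = 2440435958424/63106126621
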